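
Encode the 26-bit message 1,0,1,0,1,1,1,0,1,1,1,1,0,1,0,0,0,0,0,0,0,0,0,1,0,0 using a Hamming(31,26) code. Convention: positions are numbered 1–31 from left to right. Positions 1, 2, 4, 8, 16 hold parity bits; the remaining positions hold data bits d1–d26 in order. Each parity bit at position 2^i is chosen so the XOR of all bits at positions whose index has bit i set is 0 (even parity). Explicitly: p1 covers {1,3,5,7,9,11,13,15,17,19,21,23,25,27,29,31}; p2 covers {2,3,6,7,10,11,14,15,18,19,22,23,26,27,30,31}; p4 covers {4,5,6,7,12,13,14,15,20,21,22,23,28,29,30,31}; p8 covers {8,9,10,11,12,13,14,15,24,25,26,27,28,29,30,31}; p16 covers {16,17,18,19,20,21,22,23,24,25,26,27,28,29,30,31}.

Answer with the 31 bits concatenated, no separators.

0111010111101111101000000000100

Place data at non-parity positions: p1 p2 1 p4 0 1 0 p8 1 1 1 0 1 1 1 p16 1 0 1 0 0 0 0 0 0 0 0 0 1 0 0
p1 (pos 1,3,5,7,9,11,13,15,17,19,21,23,25,27,29,31): XOR of data positions = 1⊕0⊕0⊕1⊕1⊕1⊕1⊕1⊕1⊕0⊕0⊕0⊕0⊕1⊕0 = 0
p2 (pos 2,3,6,7,10,11,14,15,18,19,22,23,26,27,30,31): XOR of data positions = 1⊕1⊕0⊕1⊕1⊕1⊕1⊕0⊕1⊕0⊕0⊕0⊕0⊕0⊕0 = 1
p4 (pos 4,5,6,7,12,13,14,15,20,21,22,23,28,29,30,31): XOR of data positions = 0⊕1⊕0⊕0⊕1⊕1⊕1⊕0⊕0⊕0⊕0⊕0⊕1⊕0⊕0 = 1
p8 (pos 8,9,10,11,12,13,14,15,24,25,26,27,28,29,30,31): XOR of data positions = 1⊕1⊕1⊕0⊕1⊕1⊕1⊕0⊕0⊕0⊕0⊕0⊕1⊕0⊕0 = 1
p16 (pos 16,17,18,19,20,21,22,23,24,25,26,27,28,29,30,31): XOR of data positions = 1⊕0⊕1⊕0⊕0⊕0⊕0⊕0⊕0⊕0⊕0⊕0⊕1⊕0⊕0 = 1
Codeword: 0111010111101111101000000000100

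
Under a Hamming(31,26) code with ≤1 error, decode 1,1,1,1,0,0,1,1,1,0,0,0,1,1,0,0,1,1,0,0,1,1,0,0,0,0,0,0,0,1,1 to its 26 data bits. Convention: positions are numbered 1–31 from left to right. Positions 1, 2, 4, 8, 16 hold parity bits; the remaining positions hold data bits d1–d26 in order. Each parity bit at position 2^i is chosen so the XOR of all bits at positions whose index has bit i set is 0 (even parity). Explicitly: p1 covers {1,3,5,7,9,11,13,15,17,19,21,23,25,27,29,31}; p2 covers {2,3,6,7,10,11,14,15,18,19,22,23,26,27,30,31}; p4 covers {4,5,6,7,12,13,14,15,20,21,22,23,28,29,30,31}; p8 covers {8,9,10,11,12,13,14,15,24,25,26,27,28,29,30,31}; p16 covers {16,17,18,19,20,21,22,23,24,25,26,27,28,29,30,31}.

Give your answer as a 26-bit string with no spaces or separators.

10011000110110011000000011

s1 (pos 1,3,5,7,9,11,13,15,17,19,21,23,25,27,29,31): 1⊕1⊕0⊕1⊕1⊕0⊕1⊕0⊕1⊕0⊕1⊕0⊕0⊕0⊕0⊕1 = 0
s2 (pos 2,3,6,7,10,11,14,15,18,19,22,23,26,27,30,31): 1⊕1⊕0⊕1⊕0⊕0⊕1⊕0⊕1⊕0⊕1⊕0⊕0⊕0⊕1⊕1 = 0
s4 (pos 4,5,6,7,12,13,14,15,20,21,22,23,28,29,30,31): 1⊕0⊕0⊕1⊕0⊕1⊕1⊕0⊕0⊕1⊕1⊕0⊕0⊕0⊕1⊕1 = 0
s8 (pos 8,9,10,11,12,13,14,15,24,25,26,27,28,29,30,31): 1⊕1⊕0⊕0⊕0⊕1⊕1⊕0⊕0⊕0⊕0⊕0⊕0⊕0⊕1⊕1 = 0
s16 (pos 16,17,18,19,20,21,22,23,24,25,26,27,28,29,30,31): 0⊕1⊕1⊕0⊕0⊕1⊕1⊕0⊕0⊕0⊕0⊕0⊕0⊕0⊕1⊕1 = 0
Syndrome s16…s1 = 00000 → no error.
Read data bits from positions 3,5,6,7,9,10,11,12,13,14,15,17,18,19,20,21,22,23,24,25,26,27,28,29,30,31: 10011000110110011000000011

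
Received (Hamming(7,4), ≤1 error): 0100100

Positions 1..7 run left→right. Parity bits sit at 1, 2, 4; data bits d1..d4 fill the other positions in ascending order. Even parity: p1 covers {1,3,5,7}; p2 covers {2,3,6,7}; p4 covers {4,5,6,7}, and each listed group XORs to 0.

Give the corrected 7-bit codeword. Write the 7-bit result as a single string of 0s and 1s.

s1 (pos 1,3,5,7): 0⊕0⊕1⊕0 = 1
s2 (pos 2,3,6,7): 1⊕0⊕0⊕0 = 1
s4 (pos 4,5,6,7): 0⊕1⊕0⊕0 = 1
Syndrome s4…s1 = 111 → error at position 7.
Flip position 7: 0100100 → 0100101

0100101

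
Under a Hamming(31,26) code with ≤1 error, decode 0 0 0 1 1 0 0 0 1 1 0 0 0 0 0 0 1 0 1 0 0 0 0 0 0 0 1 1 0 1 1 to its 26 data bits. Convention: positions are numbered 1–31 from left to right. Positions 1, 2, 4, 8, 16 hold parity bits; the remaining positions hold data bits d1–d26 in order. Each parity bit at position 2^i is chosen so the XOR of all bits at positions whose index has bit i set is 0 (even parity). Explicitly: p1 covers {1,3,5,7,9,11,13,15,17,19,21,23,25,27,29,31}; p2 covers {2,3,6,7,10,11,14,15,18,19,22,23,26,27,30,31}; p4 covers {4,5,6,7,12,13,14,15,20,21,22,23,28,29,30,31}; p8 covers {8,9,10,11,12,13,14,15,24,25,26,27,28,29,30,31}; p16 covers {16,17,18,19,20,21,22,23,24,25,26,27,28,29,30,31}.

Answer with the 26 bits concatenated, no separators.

01101100000101000000011011

s1 (pos 1,3,5,7,9,11,13,15,17,19,21,23,25,27,29,31): 0⊕0⊕1⊕0⊕1⊕0⊕0⊕0⊕1⊕1⊕0⊕0⊕0⊕1⊕0⊕1 = 0
s2 (pos 2,3,6,7,10,11,14,15,18,19,22,23,26,27,30,31): 0⊕0⊕0⊕0⊕1⊕0⊕0⊕0⊕0⊕1⊕0⊕0⊕0⊕1⊕1⊕1 = 1
s4 (pos 4,5,6,7,12,13,14,15,20,21,22,23,28,29,30,31): 1⊕1⊕0⊕0⊕0⊕0⊕0⊕0⊕0⊕0⊕0⊕0⊕1⊕0⊕1⊕1 = 1
s8 (pos 8,9,10,11,12,13,14,15,24,25,26,27,28,29,30,31): 0⊕1⊕1⊕0⊕0⊕0⊕0⊕0⊕0⊕0⊕0⊕1⊕1⊕0⊕1⊕1 = 0
s16 (pos 16,17,18,19,20,21,22,23,24,25,26,27,28,29,30,31): 0⊕1⊕0⊕1⊕0⊕0⊕0⊕0⊕0⊕0⊕0⊕1⊕1⊕0⊕1⊕1 = 0
Syndrome s16…s1 = 00110 → error at position 6.
Flip position 6: 0001100011000000101000000011011 → 0001110011000000101000000011011
Read data bits from positions 3,5,6,7,9,10,11,12,13,14,15,17,18,19,20,21,22,23,24,25,26,27,28,29,30,31: 01101100000101000000011011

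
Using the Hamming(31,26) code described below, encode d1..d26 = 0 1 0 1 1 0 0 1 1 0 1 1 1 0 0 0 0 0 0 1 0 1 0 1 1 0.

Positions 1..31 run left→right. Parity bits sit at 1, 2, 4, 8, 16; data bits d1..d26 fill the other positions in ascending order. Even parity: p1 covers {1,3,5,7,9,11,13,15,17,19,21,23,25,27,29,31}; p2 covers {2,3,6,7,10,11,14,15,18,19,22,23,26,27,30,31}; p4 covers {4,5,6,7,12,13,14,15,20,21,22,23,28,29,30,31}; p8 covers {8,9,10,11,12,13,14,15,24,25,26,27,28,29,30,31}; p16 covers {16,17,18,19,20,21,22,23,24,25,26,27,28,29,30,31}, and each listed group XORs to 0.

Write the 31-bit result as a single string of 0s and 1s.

Place data at non-parity positions: p1 p2 0 p4 1 0 1 p8 1 0 0 1 1 0 1 p16 1 1 0 0 0 0 0 0 1 0 1 0 1 1 0
p1 (pos 1,3,5,7,9,11,13,15,17,19,21,23,25,27,29,31): XOR of data positions = 0⊕1⊕1⊕1⊕0⊕1⊕1⊕1⊕0⊕0⊕0⊕1⊕1⊕1⊕0 = 1
p2 (pos 2,3,6,7,10,11,14,15,18,19,22,23,26,27,30,31): XOR of data positions = 0⊕0⊕1⊕0⊕0⊕0⊕1⊕1⊕0⊕0⊕0⊕0⊕1⊕1⊕0 = 1
p4 (pos 4,5,6,7,12,13,14,15,20,21,22,23,28,29,30,31): XOR of data positions = 1⊕0⊕1⊕1⊕1⊕0⊕1⊕0⊕0⊕0⊕0⊕0⊕1⊕1⊕0 = 1
p8 (pos 8,9,10,11,12,13,14,15,24,25,26,27,28,29,30,31): XOR of data positions = 1⊕0⊕0⊕1⊕1⊕0⊕1⊕0⊕1⊕0⊕1⊕0⊕1⊕1⊕0 = 0
p16 (pos 16,17,18,19,20,21,22,23,24,25,26,27,28,29,30,31): XOR of data positions = 1⊕1⊕0⊕0⊕0⊕0⊕0⊕0⊕1⊕0⊕1⊕0⊕1⊕1⊕0 = 0
Codeword: 1101101010011010110000001010110

1101101010011010110000001010110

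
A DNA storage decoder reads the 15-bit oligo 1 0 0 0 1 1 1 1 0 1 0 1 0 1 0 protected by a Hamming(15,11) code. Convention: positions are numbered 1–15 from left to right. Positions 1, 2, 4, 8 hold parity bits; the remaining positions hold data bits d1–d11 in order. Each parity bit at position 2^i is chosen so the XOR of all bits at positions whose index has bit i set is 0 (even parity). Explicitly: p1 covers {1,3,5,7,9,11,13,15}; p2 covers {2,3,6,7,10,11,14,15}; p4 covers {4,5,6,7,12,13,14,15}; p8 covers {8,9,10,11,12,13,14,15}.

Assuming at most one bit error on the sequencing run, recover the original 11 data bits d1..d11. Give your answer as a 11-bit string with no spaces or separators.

00110101010

s1 (pos 1,3,5,7,9,11,13,15): 1⊕0⊕1⊕1⊕0⊕0⊕0⊕0 = 1
s2 (pos 2,3,6,7,10,11,14,15): 0⊕0⊕1⊕1⊕1⊕0⊕1⊕0 = 0
s4 (pos 4,5,6,7,12,13,14,15): 0⊕1⊕1⊕1⊕1⊕0⊕1⊕0 = 1
s8 (pos 8,9,10,11,12,13,14,15): 1⊕0⊕1⊕0⊕1⊕0⊕1⊕0 = 0
Syndrome s8…s1 = 0101 → error at position 5.
Flip position 5: 100011110101010 → 100001110101010
Read data bits from positions 3,5,6,7,9,10,11,12,13,14,15: 00110101010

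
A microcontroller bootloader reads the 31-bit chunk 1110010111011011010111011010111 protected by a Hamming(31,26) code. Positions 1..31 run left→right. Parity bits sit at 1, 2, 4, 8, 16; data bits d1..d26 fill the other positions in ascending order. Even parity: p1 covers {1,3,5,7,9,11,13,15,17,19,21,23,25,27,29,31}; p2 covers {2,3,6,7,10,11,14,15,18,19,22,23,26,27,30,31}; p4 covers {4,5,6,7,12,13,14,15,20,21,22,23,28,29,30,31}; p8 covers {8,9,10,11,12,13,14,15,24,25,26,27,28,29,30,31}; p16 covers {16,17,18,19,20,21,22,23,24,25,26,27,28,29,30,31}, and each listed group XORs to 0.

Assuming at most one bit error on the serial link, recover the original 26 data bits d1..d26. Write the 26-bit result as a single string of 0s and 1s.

s1 (pos 1,3,5,7,9,11,13,15,17,19,21,23,25,27,29,31): 1⊕1⊕0⊕0⊕1⊕0⊕1⊕1⊕0⊕0⊕1⊕0⊕1⊕1⊕1⊕1 = 0
s2 (pos 2,3,6,7,10,11,14,15,18,19,22,23,26,27,30,31): 1⊕1⊕1⊕0⊕1⊕0⊕0⊕1⊕1⊕0⊕1⊕0⊕0⊕1⊕1⊕1 = 0
s4 (pos 4,5,6,7,12,13,14,15,20,21,22,23,28,29,30,31): 0⊕0⊕1⊕0⊕1⊕1⊕0⊕1⊕1⊕1⊕1⊕0⊕0⊕1⊕1⊕1 = 0
s8 (pos 8,9,10,11,12,13,14,15,24,25,26,27,28,29,30,31): 1⊕1⊕1⊕0⊕1⊕1⊕0⊕1⊕1⊕1⊕0⊕1⊕0⊕1⊕1⊕1 = 0
s16 (pos 16,17,18,19,20,21,22,23,24,25,26,27,28,29,30,31): 1⊕0⊕1⊕0⊕1⊕1⊕1⊕0⊕1⊕1⊕0⊕1⊕0⊕1⊕1⊕1 = 1
Syndrome s16…s1 = 10000 → error at position 16.
Flip position 16: 1110010111011011010111011010111 → 1110010111011010010111011010111
Read data bits from positions 3,5,6,7,9,10,11,12,13,14,15,17,18,19,20,21,22,23,24,25,26,27,28,29,30,31: 10101101101010111011010111

10101101101010111011010111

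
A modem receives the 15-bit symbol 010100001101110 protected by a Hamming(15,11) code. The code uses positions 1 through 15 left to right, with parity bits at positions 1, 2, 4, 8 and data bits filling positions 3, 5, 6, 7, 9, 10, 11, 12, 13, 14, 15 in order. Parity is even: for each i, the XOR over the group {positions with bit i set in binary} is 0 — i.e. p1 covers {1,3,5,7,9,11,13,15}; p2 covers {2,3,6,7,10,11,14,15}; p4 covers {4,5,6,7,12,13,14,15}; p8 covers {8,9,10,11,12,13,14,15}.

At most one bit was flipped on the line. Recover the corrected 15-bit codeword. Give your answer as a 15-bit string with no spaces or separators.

010100001001110

s1 (pos 1,3,5,7,9,11,13,15): 0⊕0⊕0⊕0⊕1⊕0⊕1⊕0 = 0
s2 (pos 2,3,6,7,10,11,14,15): 1⊕0⊕0⊕0⊕1⊕0⊕1⊕0 = 1
s4 (pos 4,5,6,7,12,13,14,15): 1⊕0⊕0⊕0⊕1⊕1⊕1⊕0 = 0
s8 (pos 8,9,10,11,12,13,14,15): 0⊕1⊕1⊕0⊕1⊕1⊕1⊕0 = 1
Syndrome s8…s1 = 1010 → error at position 10.
Flip position 10: 010100001101110 → 010100001001110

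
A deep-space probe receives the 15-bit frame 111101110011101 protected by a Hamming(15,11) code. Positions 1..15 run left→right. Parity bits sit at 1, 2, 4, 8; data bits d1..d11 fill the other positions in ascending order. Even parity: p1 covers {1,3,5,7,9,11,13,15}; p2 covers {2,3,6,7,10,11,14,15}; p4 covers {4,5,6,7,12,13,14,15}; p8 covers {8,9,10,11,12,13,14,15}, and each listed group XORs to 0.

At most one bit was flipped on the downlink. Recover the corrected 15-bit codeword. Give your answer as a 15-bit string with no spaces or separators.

111101100011101

s1 (pos 1,3,5,7,9,11,13,15): 1⊕1⊕0⊕1⊕0⊕1⊕1⊕1 = 0
s2 (pos 2,3,6,7,10,11,14,15): 1⊕1⊕1⊕1⊕0⊕1⊕0⊕1 = 0
s4 (pos 4,5,6,7,12,13,14,15): 1⊕0⊕1⊕1⊕1⊕1⊕0⊕1 = 0
s8 (pos 8,9,10,11,12,13,14,15): 1⊕0⊕0⊕1⊕1⊕1⊕0⊕1 = 1
Syndrome s8…s1 = 1000 → error at position 8.
Flip position 8: 111101110011101 → 111101100011101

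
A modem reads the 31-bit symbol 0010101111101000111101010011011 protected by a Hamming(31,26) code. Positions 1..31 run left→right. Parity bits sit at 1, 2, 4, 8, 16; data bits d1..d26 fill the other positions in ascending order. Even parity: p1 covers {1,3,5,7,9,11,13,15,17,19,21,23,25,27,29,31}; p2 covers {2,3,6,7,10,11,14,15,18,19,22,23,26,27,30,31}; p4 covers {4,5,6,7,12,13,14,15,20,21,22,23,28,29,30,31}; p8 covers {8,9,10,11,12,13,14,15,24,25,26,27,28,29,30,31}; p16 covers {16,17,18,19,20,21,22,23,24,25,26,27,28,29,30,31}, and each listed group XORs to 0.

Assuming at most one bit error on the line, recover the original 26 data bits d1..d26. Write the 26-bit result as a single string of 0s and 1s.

11011110100111101010011011

s1 (pos 1,3,5,7,9,11,13,15,17,19,21,23,25,27,29,31): 0⊕1⊕1⊕1⊕1⊕1⊕1⊕0⊕1⊕1⊕0⊕0⊕0⊕1⊕0⊕1 = 0
s2 (pos 2,3,6,7,10,11,14,15,18,19,22,23,26,27,30,31): 0⊕1⊕0⊕1⊕1⊕1⊕0⊕0⊕1⊕1⊕1⊕0⊕0⊕1⊕1⊕1 = 0
s4 (pos 4,5,6,7,12,13,14,15,20,21,22,23,28,29,30,31): 0⊕1⊕0⊕1⊕0⊕1⊕0⊕0⊕1⊕0⊕1⊕0⊕1⊕0⊕1⊕1 = 0
s8 (pos 8,9,10,11,12,13,14,15,24,25,26,27,28,29,30,31): 1⊕1⊕1⊕1⊕0⊕1⊕0⊕0⊕1⊕0⊕0⊕1⊕1⊕0⊕1⊕1 = 0
s16 (pos 16,17,18,19,20,21,22,23,24,25,26,27,28,29,30,31): 0⊕1⊕1⊕1⊕1⊕0⊕1⊕0⊕1⊕0⊕0⊕1⊕1⊕0⊕1⊕1 = 0
Syndrome s16…s1 = 00000 → no error.
Read data bits from positions 3,5,6,7,9,10,11,12,13,14,15,17,18,19,20,21,22,23,24,25,26,27,28,29,30,31: 11011110100111101010011011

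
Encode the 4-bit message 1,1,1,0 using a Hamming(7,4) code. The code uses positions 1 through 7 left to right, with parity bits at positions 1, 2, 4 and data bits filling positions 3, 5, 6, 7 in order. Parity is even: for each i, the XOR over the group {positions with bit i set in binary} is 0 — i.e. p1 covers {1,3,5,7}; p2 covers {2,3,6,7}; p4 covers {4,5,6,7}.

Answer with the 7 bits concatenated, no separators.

Place data at non-parity positions: p1 p2 1 p4 1 1 0
p1 (pos 1,3,5,7): XOR of data positions = 1⊕1⊕0 = 0
p2 (pos 2,3,6,7): XOR of data positions = 1⊕1⊕0 = 0
p4 (pos 4,5,6,7): XOR of data positions = 1⊕1⊕0 = 0
Codeword: 0010110

0010110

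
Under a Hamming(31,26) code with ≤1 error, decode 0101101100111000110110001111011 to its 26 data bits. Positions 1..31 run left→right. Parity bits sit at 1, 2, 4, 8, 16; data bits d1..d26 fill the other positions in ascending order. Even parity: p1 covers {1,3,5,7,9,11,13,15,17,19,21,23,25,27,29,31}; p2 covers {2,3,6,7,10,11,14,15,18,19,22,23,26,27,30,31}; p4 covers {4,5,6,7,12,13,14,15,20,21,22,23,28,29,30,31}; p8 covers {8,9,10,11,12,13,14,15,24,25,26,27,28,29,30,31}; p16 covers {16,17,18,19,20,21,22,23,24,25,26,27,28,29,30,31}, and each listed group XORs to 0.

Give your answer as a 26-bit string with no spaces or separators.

s1 (pos 1,3,5,7,9,11,13,15,17,19,21,23,25,27,29,31): 0⊕0⊕1⊕1⊕0⊕1⊕1⊕0⊕1⊕0⊕1⊕0⊕1⊕1⊕0⊕1 = 1
s2 (pos 2,3,6,7,10,11,14,15,18,19,22,23,26,27,30,31): 1⊕0⊕0⊕1⊕0⊕1⊕0⊕0⊕1⊕0⊕0⊕0⊕1⊕1⊕1⊕1 = 0
s4 (pos 4,5,6,7,12,13,14,15,20,21,22,23,28,29,30,31): 1⊕1⊕0⊕1⊕1⊕1⊕0⊕0⊕1⊕1⊕0⊕0⊕1⊕0⊕1⊕1 = 0
s8 (pos 8,9,10,11,12,13,14,15,24,25,26,27,28,29,30,31): 1⊕0⊕0⊕1⊕1⊕1⊕0⊕0⊕0⊕1⊕1⊕1⊕1⊕0⊕1⊕1 = 0
s16 (pos 16,17,18,19,20,21,22,23,24,25,26,27,28,29,30,31): 0⊕1⊕1⊕0⊕1⊕1⊕0⊕0⊕0⊕1⊕1⊕1⊕1⊕0⊕1⊕1 = 0
Syndrome s16…s1 = 00001 → error at position 1.
Flip position 1: 0101101100111000110110001111011 → 1101101100111000110110001111011
Read data bits from positions 3,5,6,7,9,10,11,12,13,14,15,17,18,19,20,21,22,23,24,25,26,27,28,29,30,31: 01010011100110110001111011

01010011100110110001111011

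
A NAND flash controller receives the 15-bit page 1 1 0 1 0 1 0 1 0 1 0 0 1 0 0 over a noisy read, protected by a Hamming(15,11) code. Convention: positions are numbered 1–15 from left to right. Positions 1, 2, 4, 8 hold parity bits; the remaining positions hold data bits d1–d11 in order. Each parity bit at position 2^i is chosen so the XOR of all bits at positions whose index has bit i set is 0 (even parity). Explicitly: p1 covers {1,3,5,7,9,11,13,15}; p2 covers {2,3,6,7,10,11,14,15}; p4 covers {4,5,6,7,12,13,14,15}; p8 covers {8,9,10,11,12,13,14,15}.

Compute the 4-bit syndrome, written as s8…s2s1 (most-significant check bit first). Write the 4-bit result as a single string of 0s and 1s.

1110

s1 (pos 1,3,5,7,9,11,13,15): 1⊕0⊕0⊕0⊕0⊕0⊕1⊕0 = 0
s2 (pos 2,3,6,7,10,11,14,15): 1⊕0⊕1⊕0⊕1⊕0⊕0⊕0 = 1
s4 (pos 4,5,6,7,12,13,14,15): 1⊕0⊕1⊕0⊕0⊕1⊕0⊕0 = 1
s8 (pos 8,9,10,11,12,13,14,15): 1⊕0⊕1⊕0⊕0⊕1⊕0⊕0 = 1
Syndrome s8…s1 = 1110 → error at position 14.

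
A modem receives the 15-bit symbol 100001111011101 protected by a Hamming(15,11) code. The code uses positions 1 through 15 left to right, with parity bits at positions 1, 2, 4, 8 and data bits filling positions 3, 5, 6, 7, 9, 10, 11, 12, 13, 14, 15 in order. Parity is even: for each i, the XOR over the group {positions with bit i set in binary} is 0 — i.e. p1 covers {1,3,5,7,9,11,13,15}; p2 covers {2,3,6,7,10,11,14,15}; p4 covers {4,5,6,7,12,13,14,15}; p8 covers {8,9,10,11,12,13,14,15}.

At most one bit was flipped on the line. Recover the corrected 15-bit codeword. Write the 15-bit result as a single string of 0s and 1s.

100101111011101

s1 (pos 1,3,5,7,9,11,13,15): 1⊕0⊕0⊕1⊕1⊕1⊕1⊕1 = 0
s2 (pos 2,3,6,7,10,11,14,15): 0⊕0⊕1⊕1⊕0⊕1⊕0⊕1 = 0
s4 (pos 4,5,6,7,12,13,14,15): 0⊕0⊕1⊕1⊕1⊕1⊕0⊕1 = 1
s8 (pos 8,9,10,11,12,13,14,15): 1⊕1⊕0⊕1⊕1⊕1⊕0⊕1 = 0
Syndrome s8…s1 = 0100 → error at position 4.
Flip position 4: 100001111011101 → 100101111011101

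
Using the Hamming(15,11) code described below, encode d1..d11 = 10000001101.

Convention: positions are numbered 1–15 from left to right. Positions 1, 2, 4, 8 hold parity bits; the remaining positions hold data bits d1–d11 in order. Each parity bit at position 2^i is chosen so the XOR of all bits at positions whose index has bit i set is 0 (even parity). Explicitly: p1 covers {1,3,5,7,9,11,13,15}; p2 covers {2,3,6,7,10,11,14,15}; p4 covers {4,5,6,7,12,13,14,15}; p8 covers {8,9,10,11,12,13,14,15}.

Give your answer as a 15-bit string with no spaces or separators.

Place data at non-parity positions: p1 p2 1 p4 0 0 0 p8 0 0 0 1 1 0 1
p1 (pos 1,3,5,7,9,11,13,15): XOR of data positions = 1⊕0⊕0⊕0⊕0⊕1⊕1 = 1
p2 (pos 2,3,6,7,10,11,14,15): XOR of data positions = 1⊕0⊕0⊕0⊕0⊕0⊕1 = 0
p4 (pos 4,5,6,7,12,13,14,15): XOR of data positions = 0⊕0⊕0⊕1⊕1⊕0⊕1 = 1
p8 (pos 8,9,10,11,12,13,14,15): XOR of data positions = 0⊕0⊕0⊕1⊕1⊕0⊕1 = 1
Codeword: 101100010001101

101100010001101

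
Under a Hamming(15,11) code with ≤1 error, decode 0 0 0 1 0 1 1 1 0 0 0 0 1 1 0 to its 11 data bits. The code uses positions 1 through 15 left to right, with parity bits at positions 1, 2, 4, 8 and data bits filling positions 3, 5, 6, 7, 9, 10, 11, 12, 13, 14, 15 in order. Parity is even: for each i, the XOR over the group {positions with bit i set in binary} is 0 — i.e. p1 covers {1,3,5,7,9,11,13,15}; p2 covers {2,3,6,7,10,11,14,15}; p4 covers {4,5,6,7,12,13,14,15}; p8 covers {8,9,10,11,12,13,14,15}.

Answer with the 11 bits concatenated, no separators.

00110000100

s1 (pos 1,3,5,7,9,11,13,15): 0⊕0⊕0⊕1⊕0⊕0⊕1⊕0 = 0
s2 (pos 2,3,6,7,10,11,14,15): 0⊕0⊕1⊕1⊕0⊕0⊕1⊕0 = 1
s4 (pos 4,5,6,7,12,13,14,15): 1⊕0⊕1⊕1⊕0⊕1⊕1⊕0 = 1
s8 (pos 8,9,10,11,12,13,14,15): 1⊕0⊕0⊕0⊕0⊕1⊕1⊕0 = 1
Syndrome s8…s1 = 1110 → error at position 14.
Flip position 14: 000101110000110 → 000101110000100
Read data bits from positions 3,5,6,7,9,10,11,12,13,14,15: 00110000100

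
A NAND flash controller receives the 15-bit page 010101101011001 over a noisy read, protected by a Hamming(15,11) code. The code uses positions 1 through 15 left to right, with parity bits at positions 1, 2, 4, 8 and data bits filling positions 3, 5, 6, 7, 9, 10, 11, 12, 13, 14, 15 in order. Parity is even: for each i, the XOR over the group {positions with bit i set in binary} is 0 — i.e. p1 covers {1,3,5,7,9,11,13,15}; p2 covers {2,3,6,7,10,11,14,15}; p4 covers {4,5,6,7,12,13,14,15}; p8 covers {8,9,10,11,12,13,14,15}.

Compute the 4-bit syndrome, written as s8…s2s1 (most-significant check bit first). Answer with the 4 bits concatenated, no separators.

0110

s1 (pos 1,3,5,7,9,11,13,15): 0⊕0⊕0⊕1⊕1⊕1⊕0⊕1 = 0
s2 (pos 2,3,6,7,10,11,14,15): 1⊕0⊕1⊕1⊕0⊕1⊕0⊕1 = 1
s4 (pos 4,5,6,7,12,13,14,15): 1⊕0⊕1⊕1⊕1⊕0⊕0⊕1 = 1
s8 (pos 8,9,10,11,12,13,14,15): 0⊕1⊕0⊕1⊕1⊕0⊕0⊕1 = 0
Syndrome s8…s1 = 0110 → error at position 6.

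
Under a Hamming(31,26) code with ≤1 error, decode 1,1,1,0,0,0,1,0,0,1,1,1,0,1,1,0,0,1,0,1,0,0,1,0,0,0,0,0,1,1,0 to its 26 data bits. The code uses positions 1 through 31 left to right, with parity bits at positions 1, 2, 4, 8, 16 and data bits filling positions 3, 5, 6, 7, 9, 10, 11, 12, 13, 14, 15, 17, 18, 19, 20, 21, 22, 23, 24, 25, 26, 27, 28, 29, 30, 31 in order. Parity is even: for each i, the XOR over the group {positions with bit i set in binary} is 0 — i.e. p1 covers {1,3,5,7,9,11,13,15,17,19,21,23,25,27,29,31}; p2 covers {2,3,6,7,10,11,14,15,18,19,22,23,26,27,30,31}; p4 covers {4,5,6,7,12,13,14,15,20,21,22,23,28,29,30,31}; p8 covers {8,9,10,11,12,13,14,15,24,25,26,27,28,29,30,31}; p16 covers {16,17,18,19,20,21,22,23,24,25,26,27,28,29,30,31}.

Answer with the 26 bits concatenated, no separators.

10010111011010100101000110

s1 (pos 1,3,5,7,9,11,13,15,17,19,21,23,25,27,29,31): 1⊕1⊕0⊕1⊕0⊕1⊕0⊕1⊕0⊕0⊕0⊕1⊕0⊕0⊕1⊕0 = 1
s2 (pos 2,3,6,7,10,11,14,15,18,19,22,23,26,27,30,31): 1⊕1⊕0⊕1⊕1⊕1⊕1⊕1⊕1⊕0⊕0⊕1⊕0⊕0⊕1⊕0 = 0
s4 (pos 4,5,6,7,12,13,14,15,20,21,22,23,28,29,30,31): 0⊕0⊕0⊕1⊕1⊕0⊕1⊕1⊕1⊕0⊕0⊕1⊕0⊕1⊕1⊕0 = 0
s8 (pos 8,9,10,11,12,13,14,15,24,25,26,27,28,29,30,31): 0⊕0⊕1⊕1⊕1⊕0⊕1⊕1⊕0⊕0⊕0⊕0⊕0⊕1⊕1⊕0 = 1
s16 (pos 16,17,18,19,20,21,22,23,24,25,26,27,28,29,30,31): 0⊕0⊕1⊕0⊕1⊕0⊕0⊕1⊕0⊕0⊕0⊕0⊕0⊕1⊕1⊕0 = 1
Syndrome s16…s1 = 11001 → error at position 25.
Flip position 25: 1110001001110110010100100000110 → 1110001001110110010100101000110
Read data bits from positions 3,5,6,7,9,10,11,12,13,14,15,17,18,19,20,21,22,23,24,25,26,27,28,29,30,31: 10010111011010100101000110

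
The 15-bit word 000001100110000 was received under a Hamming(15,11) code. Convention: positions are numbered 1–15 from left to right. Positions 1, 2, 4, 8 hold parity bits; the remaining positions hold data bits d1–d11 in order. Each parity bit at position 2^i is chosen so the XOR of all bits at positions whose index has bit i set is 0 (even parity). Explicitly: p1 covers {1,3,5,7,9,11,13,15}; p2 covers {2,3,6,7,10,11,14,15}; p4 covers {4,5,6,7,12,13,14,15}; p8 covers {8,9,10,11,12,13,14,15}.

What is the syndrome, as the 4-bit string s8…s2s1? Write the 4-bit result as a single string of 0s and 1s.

0000

s1 (pos 1,3,5,7,9,11,13,15): 0⊕0⊕0⊕1⊕0⊕1⊕0⊕0 = 0
s2 (pos 2,3,6,7,10,11,14,15): 0⊕0⊕1⊕1⊕1⊕1⊕0⊕0 = 0
s4 (pos 4,5,6,7,12,13,14,15): 0⊕0⊕1⊕1⊕0⊕0⊕0⊕0 = 0
s8 (pos 8,9,10,11,12,13,14,15): 0⊕0⊕1⊕1⊕0⊕0⊕0⊕0 = 0
Syndrome s8…s1 = 0000 → no error.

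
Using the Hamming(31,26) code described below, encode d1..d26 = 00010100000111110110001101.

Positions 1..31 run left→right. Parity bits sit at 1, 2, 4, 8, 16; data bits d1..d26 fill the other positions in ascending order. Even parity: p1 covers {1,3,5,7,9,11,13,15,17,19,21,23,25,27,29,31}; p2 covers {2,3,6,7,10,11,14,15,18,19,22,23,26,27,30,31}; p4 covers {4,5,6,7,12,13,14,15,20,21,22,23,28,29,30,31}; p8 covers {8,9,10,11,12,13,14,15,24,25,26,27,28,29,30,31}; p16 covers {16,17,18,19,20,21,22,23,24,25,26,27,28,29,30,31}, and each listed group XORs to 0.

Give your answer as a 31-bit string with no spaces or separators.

1001001101000000111110110001101

Place data at non-parity positions: p1 p2 0 p4 0 0 1 p8 0 1 0 0 0 0 0 p16 1 1 1 1 1 0 1 1 0 0 0 1 1 0 1
p1 (pos 1,3,5,7,9,11,13,15,17,19,21,23,25,27,29,31): XOR of data positions = 0⊕0⊕1⊕0⊕0⊕0⊕0⊕1⊕1⊕1⊕1⊕0⊕0⊕1⊕1 = 1
p2 (pos 2,3,6,7,10,11,14,15,18,19,22,23,26,27,30,31): XOR of data positions = 0⊕0⊕1⊕1⊕0⊕0⊕0⊕1⊕1⊕0⊕1⊕0⊕0⊕0⊕1 = 0
p4 (pos 4,5,6,7,12,13,14,15,20,21,22,23,28,29,30,31): XOR of data positions = 0⊕0⊕1⊕0⊕0⊕0⊕0⊕1⊕1⊕0⊕1⊕1⊕1⊕0⊕1 = 1
p8 (pos 8,9,10,11,12,13,14,15,24,25,26,27,28,29,30,31): XOR of data positions = 0⊕1⊕0⊕0⊕0⊕0⊕0⊕1⊕0⊕0⊕0⊕1⊕1⊕0⊕1 = 1
p16 (pos 16,17,18,19,20,21,22,23,24,25,26,27,28,29,30,31): XOR of data positions = 1⊕1⊕1⊕1⊕1⊕0⊕1⊕1⊕0⊕0⊕0⊕1⊕1⊕0⊕1 = 0
Codeword: 1001001101000000111110110001101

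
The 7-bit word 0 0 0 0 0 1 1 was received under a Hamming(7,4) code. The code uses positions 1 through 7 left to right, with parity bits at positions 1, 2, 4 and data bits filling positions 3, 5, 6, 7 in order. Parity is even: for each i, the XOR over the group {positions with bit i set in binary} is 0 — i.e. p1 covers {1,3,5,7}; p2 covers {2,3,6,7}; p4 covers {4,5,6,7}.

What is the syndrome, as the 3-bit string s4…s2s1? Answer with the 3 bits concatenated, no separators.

001

s1 (pos 1,3,5,7): 0⊕0⊕0⊕1 = 1
s2 (pos 2,3,6,7): 0⊕0⊕1⊕1 = 0
s4 (pos 4,5,6,7): 0⊕0⊕1⊕1 = 0
Syndrome s4…s1 = 001 → error at position 1.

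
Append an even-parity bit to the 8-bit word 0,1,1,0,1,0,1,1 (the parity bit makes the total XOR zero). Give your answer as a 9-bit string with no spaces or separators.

XOR of the 8 data bits: 0⊕1⊕1⊕0⊕1⊕0⊕1⊕1 = 1
Parity bit = 1 (so all 9 bits XOR to 0).

011010111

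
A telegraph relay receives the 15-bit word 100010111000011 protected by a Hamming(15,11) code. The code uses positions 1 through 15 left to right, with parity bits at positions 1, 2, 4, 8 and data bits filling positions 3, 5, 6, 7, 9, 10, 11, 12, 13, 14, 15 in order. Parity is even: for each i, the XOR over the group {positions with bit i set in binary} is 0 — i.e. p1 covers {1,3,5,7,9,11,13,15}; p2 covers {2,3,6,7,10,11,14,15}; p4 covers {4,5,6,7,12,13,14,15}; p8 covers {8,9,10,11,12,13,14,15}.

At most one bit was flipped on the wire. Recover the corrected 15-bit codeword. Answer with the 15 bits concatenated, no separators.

101010111000011

s1 (pos 1,3,5,7,9,11,13,15): 1⊕0⊕1⊕1⊕1⊕0⊕0⊕1 = 1
s2 (pos 2,3,6,7,10,11,14,15): 0⊕0⊕0⊕1⊕0⊕0⊕1⊕1 = 1
s4 (pos 4,5,6,7,12,13,14,15): 0⊕1⊕0⊕1⊕0⊕0⊕1⊕1 = 0
s8 (pos 8,9,10,11,12,13,14,15): 1⊕1⊕0⊕0⊕0⊕0⊕1⊕1 = 0
Syndrome s8…s1 = 0011 → error at position 3.
Flip position 3: 100010111000011 → 101010111000011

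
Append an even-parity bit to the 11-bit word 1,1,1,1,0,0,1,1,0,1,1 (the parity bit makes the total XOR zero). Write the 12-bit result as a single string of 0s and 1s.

XOR of the 11 data bits: 1⊕1⊕1⊕1⊕0⊕0⊕1⊕1⊕0⊕1⊕1 = 0
Parity bit = 0 (so all 12 bits XOR to 0).

111100110110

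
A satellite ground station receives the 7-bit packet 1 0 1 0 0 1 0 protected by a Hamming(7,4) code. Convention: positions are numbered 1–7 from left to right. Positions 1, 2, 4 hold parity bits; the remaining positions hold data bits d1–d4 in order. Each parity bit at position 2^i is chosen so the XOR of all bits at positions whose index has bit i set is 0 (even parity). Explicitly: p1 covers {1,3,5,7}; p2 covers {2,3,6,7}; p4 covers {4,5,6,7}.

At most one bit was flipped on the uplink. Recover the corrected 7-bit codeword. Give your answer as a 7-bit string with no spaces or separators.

1011010

s1 (pos 1,3,5,7): 1⊕1⊕0⊕0 = 0
s2 (pos 2,3,6,7): 0⊕1⊕1⊕0 = 0
s4 (pos 4,5,6,7): 0⊕0⊕1⊕0 = 1
Syndrome s4…s1 = 100 → error at position 4.
Flip position 4: 1010010 → 1011010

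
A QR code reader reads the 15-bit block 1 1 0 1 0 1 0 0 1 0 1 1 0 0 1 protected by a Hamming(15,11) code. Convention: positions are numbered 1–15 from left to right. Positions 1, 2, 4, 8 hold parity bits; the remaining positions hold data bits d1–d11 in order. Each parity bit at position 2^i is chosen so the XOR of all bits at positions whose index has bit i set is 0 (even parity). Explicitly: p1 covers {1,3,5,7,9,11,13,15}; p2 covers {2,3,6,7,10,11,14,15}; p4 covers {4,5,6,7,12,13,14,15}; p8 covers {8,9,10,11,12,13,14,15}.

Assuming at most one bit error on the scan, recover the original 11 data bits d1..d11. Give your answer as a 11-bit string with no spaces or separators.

00101011001

s1 (pos 1,3,5,7,9,11,13,15): 1⊕0⊕0⊕0⊕1⊕1⊕0⊕1 = 0
s2 (pos 2,3,6,7,10,11,14,15): 1⊕0⊕1⊕0⊕0⊕1⊕0⊕1 = 0
s4 (pos 4,5,6,7,12,13,14,15): 1⊕0⊕1⊕0⊕1⊕0⊕0⊕1 = 0
s8 (pos 8,9,10,11,12,13,14,15): 0⊕1⊕0⊕1⊕1⊕0⊕0⊕1 = 0
Syndrome s8…s1 = 0000 → no error.
Read data bits from positions 3,5,6,7,9,10,11,12,13,14,15: 00101011001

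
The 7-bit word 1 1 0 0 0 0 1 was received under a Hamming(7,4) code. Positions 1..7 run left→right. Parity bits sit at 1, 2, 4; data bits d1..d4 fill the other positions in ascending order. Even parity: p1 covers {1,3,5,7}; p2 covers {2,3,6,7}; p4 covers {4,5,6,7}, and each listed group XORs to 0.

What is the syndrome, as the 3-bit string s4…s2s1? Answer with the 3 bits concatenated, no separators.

s1 (pos 1,3,5,7): 1⊕0⊕0⊕1 = 0
s2 (pos 2,3,6,7): 1⊕0⊕0⊕1 = 0
s4 (pos 4,5,6,7): 0⊕0⊕0⊕1 = 1
Syndrome s4…s1 = 100 → error at position 4.

100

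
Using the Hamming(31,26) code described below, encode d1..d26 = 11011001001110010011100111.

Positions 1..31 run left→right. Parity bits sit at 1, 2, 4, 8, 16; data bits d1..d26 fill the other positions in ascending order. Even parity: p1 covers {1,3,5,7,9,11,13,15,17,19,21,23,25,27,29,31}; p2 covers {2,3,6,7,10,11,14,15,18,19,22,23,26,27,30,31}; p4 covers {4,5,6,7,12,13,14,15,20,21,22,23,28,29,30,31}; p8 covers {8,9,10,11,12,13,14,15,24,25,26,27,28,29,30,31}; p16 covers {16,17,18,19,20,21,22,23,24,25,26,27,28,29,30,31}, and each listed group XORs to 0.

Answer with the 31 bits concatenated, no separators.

Place data at non-parity positions: p1 p2 1 p4 1 0 1 p8 1 0 0 1 0 0 1 p16 1 1 0 0 1 0 0 1 1 1 0 0 1 1 1
p1 (pos 1,3,5,7,9,11,13,15,17,19,21,23,25,27,29,31): XOR of data positions = 1⊕1⊕1⊕1⊕0⊕0⊕1⊕1⊕0⊕1⊕0⊕1⊕0⊕1⊕1 = 0
p2 (pos 2,3,6,7,10,11,14,15,18,19,22,23,26,27,30,31): XOR of data positions = 1⊕0⊕1⊕0⊕0⊕0⊕1⊕1⊕0⊕0⊕0⊕1⊕0⊕1⊕1 = 1
p4 (pos 4,5,6,7,12,13,14,15,20,21,22,23,28,29,30,31): XOR of data positions = 1⊕0⊕1⊕1⊕0⊕0⊕1⊕0⊕1⊕0⊕0⊕0⊕1⊕1⊕1 = 0
p8 (pos 8,9,10,11,12,13,14,15,24,25,26,27,28,29,30,31): XOR of data positions = 1⊕0⊕0⊕1⊕0⊕0⊕1⊕1⊕1⊕1⊕0⊕0⊕1⊕1⊕1 = 1
p16 (pos 16,17,18,19,20,21,22,23,24,25,26,27,28,29,30,31): XOR of data positions = 1⊕1⊕0⊕0⊕1⊕0⊕0⊕1⊕1⊕1⊕0⊕0⊕1⊕1⊕1 = 1
Codeword: 0110101110010011110010011100111

0110101110010011110010011100111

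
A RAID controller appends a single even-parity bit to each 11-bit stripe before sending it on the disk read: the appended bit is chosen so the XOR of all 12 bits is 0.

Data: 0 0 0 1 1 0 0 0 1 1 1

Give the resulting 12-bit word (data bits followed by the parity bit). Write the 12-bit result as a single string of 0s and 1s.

XOR of the 11 data bits: 0⊕0⊕0⊕1⊕1⊕0⊕0⊕0⊕1⊕1⊕1 = 1
Parity bit = 1 (so all 12 bits XOR to 0).

000110001111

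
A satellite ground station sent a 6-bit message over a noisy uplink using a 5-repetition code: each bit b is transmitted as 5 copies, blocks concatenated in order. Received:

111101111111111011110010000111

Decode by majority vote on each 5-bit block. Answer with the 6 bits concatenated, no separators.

111101

Block 1 (11110): 4 ones → 1
Block 2 (11111): 5 ones → 1
Block 3 (11111): 5 ones → 1
Block 4 (01111): 4 ones → 1
Block 5 (00100): 1 one → 0
Block 6 (00111): 3 ones → 1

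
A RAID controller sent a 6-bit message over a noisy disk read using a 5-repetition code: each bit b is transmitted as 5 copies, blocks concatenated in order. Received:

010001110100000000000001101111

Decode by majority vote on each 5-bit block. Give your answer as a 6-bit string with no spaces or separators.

010001

Block 1 (01000): 1 one → 0
Block 2 (11101): 4 ones → 1
Block 3 (00000): 0 ones → 0
Block 4 (00000): 0 ones → 0
Block 5 (00011): 2 ones → 0
Block 6 (01111): 4 ones → 1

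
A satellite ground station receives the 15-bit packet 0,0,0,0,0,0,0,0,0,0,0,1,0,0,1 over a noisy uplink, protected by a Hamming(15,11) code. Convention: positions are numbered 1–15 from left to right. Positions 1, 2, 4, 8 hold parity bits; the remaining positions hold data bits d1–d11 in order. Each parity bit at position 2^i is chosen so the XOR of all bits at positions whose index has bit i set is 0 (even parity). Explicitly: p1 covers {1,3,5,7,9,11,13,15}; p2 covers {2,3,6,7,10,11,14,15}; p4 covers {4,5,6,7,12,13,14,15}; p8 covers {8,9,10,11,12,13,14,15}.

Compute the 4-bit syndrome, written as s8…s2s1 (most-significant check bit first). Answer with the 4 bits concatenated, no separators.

0011

s1 (pos 1,3,5,7,9,11,13,15): 0⊕0⊕0⊕0⊕0⊕0⊕0⊕1 = 1
s2 (pos 2,3,6,7,10,11,14,15): 0⊕0⊕0⊕0⊕0⊕0⊕0⊕1 = 1
s4 (pos 4,5,6,7,12,13,14,15): 0⊕0⊕0⊕0⊕1⊕0⊕0⊕1 = 0
s8 (pos 8,9,10,11,12,13,14,15): 0⊕0⊕0⊕0⊕1⊕0⊕0⊕1 = 0
Syndrome s8…s1 = 0011 → error at position 3.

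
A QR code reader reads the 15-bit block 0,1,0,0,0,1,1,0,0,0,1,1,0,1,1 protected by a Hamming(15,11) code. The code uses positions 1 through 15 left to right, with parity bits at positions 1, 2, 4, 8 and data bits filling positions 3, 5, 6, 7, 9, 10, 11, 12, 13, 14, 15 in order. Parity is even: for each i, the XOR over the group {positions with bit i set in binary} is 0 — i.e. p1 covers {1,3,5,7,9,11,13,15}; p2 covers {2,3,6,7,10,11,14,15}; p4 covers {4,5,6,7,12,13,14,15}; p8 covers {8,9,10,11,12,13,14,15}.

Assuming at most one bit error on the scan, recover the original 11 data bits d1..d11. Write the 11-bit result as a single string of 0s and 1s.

s1 (pos 1,3,5,7,9,11,13,15): 0⊕0⊕0⊕1⊕0⊕1⊕0⊕1 = 1
s2 (pos 2,3,6,7,10,11,14,15): 1⊕0⊕1⊕1⊕0⊕1⊕1⊕1 = 0
s4 (pos 4,5,6,7,12,13,14,15): 0⊕0⊕1⊕1⊕1⊕0⊕1⊕1 = 1
s8 (pos 8,9,10,11,12,13,14,15): 0⊕0⊕0⊕1⊕1⊕0⊕1⊕1 = 0
Syndrome s8…s1 = 0101 → error at position 5.
Flip position 5: 010001100011011 → 010011100011011
Read data bits from positions 3,5,6,7,9,10,11,12,13,14,15: 01110011011

01110011011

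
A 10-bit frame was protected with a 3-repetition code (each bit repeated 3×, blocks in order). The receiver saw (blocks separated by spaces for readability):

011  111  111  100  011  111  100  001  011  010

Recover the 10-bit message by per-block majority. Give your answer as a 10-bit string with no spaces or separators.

Block 1 (011): 2 ones → 1
Block 2 (111): 3 ones → 1
Block 3 (111): 3 ones → 1
Block 4 (100): 1 one → 0
Block 5 (011): 2 ones → 1
Block 6 (111): 3 ones → 1
Block 7 (100): 1 one → 0
Block 8 (001): 1 one → 0
Block 9 (011): 2 ones → 1
Block 10 (010): 1 one → 0

1110110010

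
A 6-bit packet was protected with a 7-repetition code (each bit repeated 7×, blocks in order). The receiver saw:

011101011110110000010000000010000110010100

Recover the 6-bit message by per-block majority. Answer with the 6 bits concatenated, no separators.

110000

Block 1 (0111010): 4 ones → 1
Block 2 (1111011): 6 ones → 1
Block 3 (0000010): 1 one → 0
Block 4 (0000000): 0 ones → 0
Block 5 (1000011): 3 ones → 0
Block 6 (0010100): 2 ones → 0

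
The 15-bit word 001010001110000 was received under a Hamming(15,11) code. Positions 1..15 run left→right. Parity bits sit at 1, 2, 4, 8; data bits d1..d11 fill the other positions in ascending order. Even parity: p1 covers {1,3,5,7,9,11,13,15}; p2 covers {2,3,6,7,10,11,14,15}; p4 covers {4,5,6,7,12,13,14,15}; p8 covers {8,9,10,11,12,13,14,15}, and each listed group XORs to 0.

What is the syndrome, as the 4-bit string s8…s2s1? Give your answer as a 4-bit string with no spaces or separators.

1110

s1 (pos 1,3,5,7,9,11,13,15): 0⊕1⊕1⊕0⊕1⊕1⊕0⊕0 = 0
s2 (pos 2,3,6,7,10,11,14,15): 0⊕1⊕0⊕0⊕1⊕1⊕0⊕0 = 1
s4 (pos 4,5,6,7,12,13,14,15): 0⊕1⊕0⊕0⊕0⊕0⊕0⊕0 = 1
s8 (pos 8,9,10,11,12,13,14,15): 0⊕1⊕1⊕1⊕0⊕0⊕0⊕0 = 1
Syndrome s8…s1 = 1110 → error at position 14.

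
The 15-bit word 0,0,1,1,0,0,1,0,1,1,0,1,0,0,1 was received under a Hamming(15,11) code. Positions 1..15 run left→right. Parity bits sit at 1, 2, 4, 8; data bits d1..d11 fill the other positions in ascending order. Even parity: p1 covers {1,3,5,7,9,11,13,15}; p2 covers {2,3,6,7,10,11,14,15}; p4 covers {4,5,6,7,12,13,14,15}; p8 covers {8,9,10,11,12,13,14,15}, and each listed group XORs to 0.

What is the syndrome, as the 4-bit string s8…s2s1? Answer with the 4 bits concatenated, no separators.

s1 (pos 1,3,5,7,9,11,13,15): 0⊕1⊕0⊕1⊕1⊕0⊕0⊕1 = 0
s2 (pos 2,3,6,7,10,11,14,15): 0⊕1⊕0⊕1⊕1⊕0⊕0⊕1 = 0
s4 (pos 4,5,6,7,12,13,14,15): 1⊕0⊕0⊕1⊕1⊕0⊕0⊕1 = 0
s8 (pos 8,9,10,11,12,13,14,15): 0⊕1⊕1⊕0⊕1⊕0⊕0⊕1 = 0
Syndrome s8…s1 = 0000 → no error.

0000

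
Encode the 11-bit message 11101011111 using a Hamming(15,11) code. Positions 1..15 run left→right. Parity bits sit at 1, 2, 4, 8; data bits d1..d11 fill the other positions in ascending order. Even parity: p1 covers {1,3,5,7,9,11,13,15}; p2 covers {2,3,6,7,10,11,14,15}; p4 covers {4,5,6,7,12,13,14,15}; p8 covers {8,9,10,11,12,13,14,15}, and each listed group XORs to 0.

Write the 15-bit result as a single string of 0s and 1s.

Place data at non-parity positions: p1 p2 1 p4 1 1 0 p8 1 0 1 1 1 1 1
p1 (pos 1,3,5,7,9,11,13,15): XOR of data positions = 1⊕1⊕0⊕1⊕1⊕1⊕1 = 0
p2 (pos 2,3,6,7,10,11,14,15): XOR of data positions = 1⊕1⊕0⊕0⊕1⊕1⊕1 = 1
p4 (pos 4,5,6,7,12,13,14,15): XOR of data positions = 1⊕1⊕0⊕1⊕1⊕1⊕1 = 0
p8 (pos 8,9,10,11,12,13,14,15): XOR of data positions = 1⊕0⊕1⊕1⊕1⊕1⊕1 = 0
Codeword: 011011001011111

011011001011111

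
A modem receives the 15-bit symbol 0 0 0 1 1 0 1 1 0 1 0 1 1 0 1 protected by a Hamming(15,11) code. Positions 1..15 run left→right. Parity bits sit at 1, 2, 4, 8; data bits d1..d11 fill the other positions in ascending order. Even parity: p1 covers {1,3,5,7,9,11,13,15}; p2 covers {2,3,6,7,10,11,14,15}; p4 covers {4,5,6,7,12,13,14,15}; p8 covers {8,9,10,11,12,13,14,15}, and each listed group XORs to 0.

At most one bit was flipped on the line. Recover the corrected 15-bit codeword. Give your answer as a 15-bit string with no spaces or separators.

s1 (pos 1,3,5,7,9,11,13,15): 0⊕0⊕1⊕1⊕0⊕0⊕1⊕1 = 0
s2 (pos 2,3,6,7,10,11,14,15): 0⊕0⊕0⊕1⊕1⊕0⊕0⊕1 = 1
s4 (pos 4,5,6,7,12,13,14,15): 1⊕1⊕0⊕1⊕1⊕1⊕0⊕1 = 0
s8 (pos 8,9,10,11,12,13,14,15): 1⊕0⊕1⊕0⊕1⊕1⊕0⊕1 = 1
Syndrome s8…s1 = 1010 → error at position 10.
Flip position 10: 000110110101101 → 000110110001101

000110110001101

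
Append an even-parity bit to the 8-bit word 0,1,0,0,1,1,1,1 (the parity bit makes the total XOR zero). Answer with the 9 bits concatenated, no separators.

XOR of the 8 data bits: 0⊕1⊕0⊕0⊕1⊕1⊕1⊕1 = 1
Parity bit = 1 (so all 9 bits XOR to 0).

010011111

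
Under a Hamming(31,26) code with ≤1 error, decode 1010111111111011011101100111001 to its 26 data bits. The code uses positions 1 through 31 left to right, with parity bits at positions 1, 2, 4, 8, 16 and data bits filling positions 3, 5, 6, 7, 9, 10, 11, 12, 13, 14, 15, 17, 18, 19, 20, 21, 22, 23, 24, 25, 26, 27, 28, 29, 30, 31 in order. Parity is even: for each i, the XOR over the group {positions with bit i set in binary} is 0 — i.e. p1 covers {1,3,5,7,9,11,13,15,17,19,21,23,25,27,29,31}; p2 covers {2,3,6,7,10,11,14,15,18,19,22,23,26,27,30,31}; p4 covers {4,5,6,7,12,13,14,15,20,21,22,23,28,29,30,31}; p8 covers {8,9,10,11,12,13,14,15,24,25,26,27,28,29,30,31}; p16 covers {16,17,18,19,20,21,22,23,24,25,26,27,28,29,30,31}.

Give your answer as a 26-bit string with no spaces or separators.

11111111111011101100111001

s1 (pos 1,3,5,7,9,11,13,15,17,19,21,23,25,27,29,31): 1⊕1⊕1⊕1⊕1⊕1⊕1⊕1⊕0⊕1⊕0⊕1⊕0⊕1⊕0⊕1 = 0
s2 (pos 2,3,6,7,10,11,14,15,18,19,22,23,26,27,30,31): 0⊕1⊕1⊕1⊕1⊕1⊕0⊕1⊕1⊕1⊕1⊕1⊕1⊕1⊕0⊕1 = 1
s4 (pos 4,5,6,7,12,13,14,15,20,21,22,23,28,29,30,31): 0⊕1⊕1⊕1⊕1⊕1⊕0⊕1⊕1⊕0⊕1⊕1⊕1⊕0⊕0⊕1 = 1
s8 (pos 8,9,10,11,12,13,14,15,24,25,26,27,28,29,30,31): 1⊕1⊕1⊕1⊕1⊕1⊕0⊕1⊕0⊕0⊕1⊕1⊕1⊕0⊕0⊕1 = 1
s16 (pos 16,17,18,19,20,21,22,23,24,25,26,27,28,29,30,31): 1⊕0⊕1⊕1⊕1⊕0⊕1⊕1⊕0⊕0⊕1⊕1⊕1⊕0⊕0⊕1 = 0
Syndrome s16…s1 = 01110 → error at position 14.
Flip position 14: 1010111111111011011101100111001 → 1010111111111111011101100111001
Read data bits from positions 3,5,6,7,9,10,11,12,13,14,15,17,18,19,20,21,22,23,24,25,26,27,28,29,30,31: 11111111111011101100111001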